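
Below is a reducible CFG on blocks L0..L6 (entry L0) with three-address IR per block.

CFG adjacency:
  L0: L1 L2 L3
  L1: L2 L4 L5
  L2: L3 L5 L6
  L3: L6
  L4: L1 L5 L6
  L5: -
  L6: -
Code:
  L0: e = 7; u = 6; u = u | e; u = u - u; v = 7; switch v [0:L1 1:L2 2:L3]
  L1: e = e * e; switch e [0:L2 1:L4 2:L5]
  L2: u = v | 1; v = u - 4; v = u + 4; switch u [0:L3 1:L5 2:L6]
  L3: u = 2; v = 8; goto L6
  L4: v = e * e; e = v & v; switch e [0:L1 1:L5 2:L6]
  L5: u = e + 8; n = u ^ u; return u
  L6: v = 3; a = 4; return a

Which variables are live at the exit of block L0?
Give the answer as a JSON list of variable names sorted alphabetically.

def/use:
  L0: def={e,u,v} ue=∅
  L1: def={e} ue={e}
  L2: def={u,v} ue={v}
  L3: def={u,v} ue=∅
  L4: def={e,v} ue={e}
  L5: def={n,u} ue={e}
  L6: def={a,v} ue=∅

Liveness:
  L0 li=∅ lo={e,v}
  L1 li={e,v} lo={e,v}
  L2 li={e,v} lo={e}
  L3 li=∅ lo=∅
  L4 li={e} lo={e,v}
  L5 li={e} lo=∅
  L6 li=∅ lo=∅

live-out(L0) = ["e", "v"]

Answer: ["e", "v"]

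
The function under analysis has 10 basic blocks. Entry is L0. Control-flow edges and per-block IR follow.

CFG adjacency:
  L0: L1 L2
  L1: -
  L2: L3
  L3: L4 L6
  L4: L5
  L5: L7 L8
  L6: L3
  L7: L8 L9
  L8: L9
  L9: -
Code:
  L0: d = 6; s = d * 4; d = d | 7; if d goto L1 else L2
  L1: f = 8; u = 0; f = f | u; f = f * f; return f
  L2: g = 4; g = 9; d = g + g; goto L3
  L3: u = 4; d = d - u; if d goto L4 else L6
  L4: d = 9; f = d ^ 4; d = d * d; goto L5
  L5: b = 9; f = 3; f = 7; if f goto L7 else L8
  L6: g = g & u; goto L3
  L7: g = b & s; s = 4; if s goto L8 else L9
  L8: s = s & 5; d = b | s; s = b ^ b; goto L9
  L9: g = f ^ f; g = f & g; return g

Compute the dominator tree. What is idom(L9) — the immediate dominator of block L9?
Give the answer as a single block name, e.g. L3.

Answer: L5

Derivation:
idom tree: L1←L0 L2←L0 L3←L2 L4←L3 L5←L4 L6←L3 L7←L5 L8←L5 L9←L5
Join-block Dom:
  L3: preds {L2,L6}: {L0,L2} ∩ {L0,L2,L3,L6} = {L0,L2}; idom=L2
  L8: preds {L5,L7}: {L0,L2,L3,L4,L5} ∩ {L0,L2,L3,L4,L5,L7} = {L0,L2,L3,L4,L5}; idom=L5
  L9: preds {L7,L8}: {L0,L2,L3,L4,L5,L7} ∩ {L0,L2,L3,L4,L5,L8} = {L0,L2,L3,L4,L5}; idom=L5

idom(L9) = L5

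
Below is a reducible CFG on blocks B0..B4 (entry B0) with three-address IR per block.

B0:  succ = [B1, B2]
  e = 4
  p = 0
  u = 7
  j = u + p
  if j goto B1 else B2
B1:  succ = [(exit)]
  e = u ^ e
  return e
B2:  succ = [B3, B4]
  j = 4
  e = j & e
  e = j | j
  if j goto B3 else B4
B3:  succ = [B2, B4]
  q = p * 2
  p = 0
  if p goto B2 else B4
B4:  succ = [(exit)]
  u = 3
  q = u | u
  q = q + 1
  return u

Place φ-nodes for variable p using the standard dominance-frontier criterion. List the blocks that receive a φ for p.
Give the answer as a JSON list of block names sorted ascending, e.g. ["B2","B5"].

Answer: ["B2", "B4"]

Working:
idom tree: B1←B0 B2←B0 B3←B2 B4←B2
Dom∩ at merges:
  B2: preds {B0,B3}: {B0} ∩ {B0,B2,B3} = {B0}; idom=B0
  B4: preds {B2,B3}: {B0,B2} ∩ {B0,B2,B3} = {B0,B2}; idom=B2

DF derivation:
  B2←B0: walk · to B0
  B2←B3: walk B3→B2 to B0
  B4←B2: walk · to B2
  B4←B3: walk B3 to B2
  B0 → ∅
  B1 → ∅
  B2 → {B2}
  B3 → {B2,B4}
  B4 → ∅

φ for p: defs {B0,B3}
  DF⁺ = {B2,B4}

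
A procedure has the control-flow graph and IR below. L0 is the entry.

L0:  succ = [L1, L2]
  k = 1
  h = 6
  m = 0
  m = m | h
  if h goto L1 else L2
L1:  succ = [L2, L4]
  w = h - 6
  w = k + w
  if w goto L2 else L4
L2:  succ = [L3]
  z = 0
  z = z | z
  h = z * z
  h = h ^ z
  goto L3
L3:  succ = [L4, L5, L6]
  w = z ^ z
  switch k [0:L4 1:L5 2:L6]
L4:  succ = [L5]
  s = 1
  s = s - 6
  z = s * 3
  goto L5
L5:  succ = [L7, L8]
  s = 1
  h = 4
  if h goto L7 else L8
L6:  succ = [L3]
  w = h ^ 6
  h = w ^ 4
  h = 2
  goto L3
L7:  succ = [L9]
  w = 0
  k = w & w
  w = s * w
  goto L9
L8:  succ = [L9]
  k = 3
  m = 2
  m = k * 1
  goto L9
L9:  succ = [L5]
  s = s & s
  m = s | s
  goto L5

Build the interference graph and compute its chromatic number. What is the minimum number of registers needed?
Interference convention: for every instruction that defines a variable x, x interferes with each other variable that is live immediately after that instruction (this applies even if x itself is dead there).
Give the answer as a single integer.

Block summaries:
  L0: {h,k,m} / ∅
  L1: {w} / {h,k}
  L2: {h,z} / ∅
  L3: {w} / {k,z}
  L4: {s,z} / ∅
  L5: {h,s} / ∅
  L6: {h,w} / {h}
  L7: {k,w} / {s}
  L8: {k,m} / ∅
  L9: {m,s} / {s}

Liveness:
  L0 li=∅ lo={h,k}
  L1 li={h,k} lo={k}
  L2 li={k} lo={h,k,z}
  L3 li={h,k,z} lo={h,k,z}
  L4 li=∅ lo=∅
  L5 li=∅ lo={s}
  L6 li={h,k,z} lo={h,k,z}
  L7 li={s} lo={s}
  L8 li={s} lo={s}
  L9 li={s} lo=∅

Interference:
  h: {k,m,s,w,z}
  k: {h,m,s,w,z}
  m: {h,k,s}
  s: {h,k,m,w}
  w: {h,k,s,z}
  z: {h,k,w}

Registers:
  clique {h,k,m,s} ⇒ need ≥ 4
  assign h→R0 k→R1 m→R3 s→R2 w→R3 z→R2 — no edge inside a register ⇒ χ ≤ 4
  χ = 4

Answer: 4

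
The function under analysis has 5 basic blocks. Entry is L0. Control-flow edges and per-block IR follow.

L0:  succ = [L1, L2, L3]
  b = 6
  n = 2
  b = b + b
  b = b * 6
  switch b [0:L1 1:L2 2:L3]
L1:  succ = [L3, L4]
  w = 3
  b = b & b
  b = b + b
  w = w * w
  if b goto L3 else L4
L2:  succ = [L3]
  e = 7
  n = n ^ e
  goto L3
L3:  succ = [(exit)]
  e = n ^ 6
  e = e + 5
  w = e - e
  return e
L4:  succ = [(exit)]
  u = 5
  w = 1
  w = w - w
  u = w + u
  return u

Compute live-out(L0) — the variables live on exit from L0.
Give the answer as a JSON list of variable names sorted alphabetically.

Answer: ["b", "n"]

Derivation:
Per-block:
  L0: {b,n} / ∅
  L1: {b,w} / {b}
  L2: {e,n} / {n}
  L3: {e,w} / {n}
  L4: {u,w} / ∅

Backward fixpoint:
  live L0: ∅→{b,n}
  live L1: {b,n}→{n}
  live L2: {n}→{n}
  live L3: {n}→∅
  live L4: ∅→∅

live-out(L0) = ["b", "n"]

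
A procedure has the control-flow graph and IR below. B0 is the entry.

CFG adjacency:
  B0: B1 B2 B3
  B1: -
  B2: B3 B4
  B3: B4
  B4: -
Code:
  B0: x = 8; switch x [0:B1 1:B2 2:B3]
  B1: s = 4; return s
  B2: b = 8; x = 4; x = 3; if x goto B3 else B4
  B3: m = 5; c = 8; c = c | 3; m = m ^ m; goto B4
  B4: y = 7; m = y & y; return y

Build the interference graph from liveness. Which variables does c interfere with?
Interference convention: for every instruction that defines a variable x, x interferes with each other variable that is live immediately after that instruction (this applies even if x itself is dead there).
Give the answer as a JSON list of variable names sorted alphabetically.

def/use:
  B0 def {x} use ∅
  B1 def {s} use ∅
  B2 def {b,x} use ∅
  B3 def {c,m} use ∅
  B4 def {m,y} use ∅

Live sets:
  B0: in=∅ out=∅
  B1: in=∅ out=∅
  B2: in=∅ out=∅
  B3: in=∅ out=∅
  B4: in=∅ out=∅

Interfere edges:
  b↔∅
  c↔{m}
  m↔{c,y}
  s↔∅
  x↔∅
  y↔{m}

N(c) = ["m"]

Answer: ["m"]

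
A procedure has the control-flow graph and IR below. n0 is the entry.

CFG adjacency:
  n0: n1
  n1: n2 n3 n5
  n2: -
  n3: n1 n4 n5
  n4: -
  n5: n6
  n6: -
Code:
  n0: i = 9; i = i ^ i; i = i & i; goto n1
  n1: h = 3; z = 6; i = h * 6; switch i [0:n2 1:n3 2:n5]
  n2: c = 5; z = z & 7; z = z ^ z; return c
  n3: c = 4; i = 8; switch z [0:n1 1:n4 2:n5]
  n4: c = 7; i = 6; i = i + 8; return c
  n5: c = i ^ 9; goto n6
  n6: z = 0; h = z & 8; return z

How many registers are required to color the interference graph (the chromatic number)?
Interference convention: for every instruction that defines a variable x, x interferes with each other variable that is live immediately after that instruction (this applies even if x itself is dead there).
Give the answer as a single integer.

def/use:
  n0 def {i} use ∅
  n1 def {h,i,z} use ∅
  n2 def {c,z} use {z}
  n3 def {c,i} use {z}
  n4 def {c,i} use ∅
  n5 def {c} use {i}
  n6 def {h,z} use ∅

Backward fixpoint:
  n0: in=∅ out=∅
  n1: in=∅ out={i,z}
  n2: in={z} out=∅
  n3: in={z} out={i}
  n4: in=∅ out=∅
  n5: in={i} out=∅
  n6: in=∅ out=∅

Interfere edges:
  c: {i,z}
  h: {z}
  i: {c,z}
  z: {c,h,i}

Chromatic number:
  lower bound: {c,i,z} mutually conflict ⇒ χ ≥ 3
  3-colouring: R0={z}  R1={c,h}  R2={i}
  χ = 3

Answer: 3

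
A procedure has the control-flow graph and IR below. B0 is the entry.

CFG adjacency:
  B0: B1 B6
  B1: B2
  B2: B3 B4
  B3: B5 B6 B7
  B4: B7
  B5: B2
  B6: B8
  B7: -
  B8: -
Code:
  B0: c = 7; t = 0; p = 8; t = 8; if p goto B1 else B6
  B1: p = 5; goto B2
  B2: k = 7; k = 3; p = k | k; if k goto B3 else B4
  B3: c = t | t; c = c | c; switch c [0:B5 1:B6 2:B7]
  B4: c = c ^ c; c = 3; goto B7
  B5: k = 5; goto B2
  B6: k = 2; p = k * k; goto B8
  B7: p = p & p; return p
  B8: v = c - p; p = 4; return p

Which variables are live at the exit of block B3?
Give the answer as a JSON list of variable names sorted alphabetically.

Answer: ["c", "p", "t"]

Analysis:
Block summaries:
  B0: def={c,p,t} ue=∅
  B1: def={p} ue=∅
  B2: def={k,p} ue=∅
  B3: def={c} ue={t}
  B4: def={c} ue={c}
  B5: def={k} ue=∅
  B6: def={k,p} ue=∅
  B7: def={p} ue={p}
  B8: def={p,v} ue={c,p}

Live sets:
  B0: in=∅ out={c,t}
  B1: in={c,t} out={c,t}
  B2: in={c,t} out={c,p,t}
  B3: in={p,t} out={c,p,t}
  B4: in={c,p} out={p}
  B5: in={c,t} out={c,t}
  B6: in={c} out={c,p}
  B7: in={p} out=∅
  B8: in={c,p} out=∅

live-out(B3) = ["c", "p", "t"]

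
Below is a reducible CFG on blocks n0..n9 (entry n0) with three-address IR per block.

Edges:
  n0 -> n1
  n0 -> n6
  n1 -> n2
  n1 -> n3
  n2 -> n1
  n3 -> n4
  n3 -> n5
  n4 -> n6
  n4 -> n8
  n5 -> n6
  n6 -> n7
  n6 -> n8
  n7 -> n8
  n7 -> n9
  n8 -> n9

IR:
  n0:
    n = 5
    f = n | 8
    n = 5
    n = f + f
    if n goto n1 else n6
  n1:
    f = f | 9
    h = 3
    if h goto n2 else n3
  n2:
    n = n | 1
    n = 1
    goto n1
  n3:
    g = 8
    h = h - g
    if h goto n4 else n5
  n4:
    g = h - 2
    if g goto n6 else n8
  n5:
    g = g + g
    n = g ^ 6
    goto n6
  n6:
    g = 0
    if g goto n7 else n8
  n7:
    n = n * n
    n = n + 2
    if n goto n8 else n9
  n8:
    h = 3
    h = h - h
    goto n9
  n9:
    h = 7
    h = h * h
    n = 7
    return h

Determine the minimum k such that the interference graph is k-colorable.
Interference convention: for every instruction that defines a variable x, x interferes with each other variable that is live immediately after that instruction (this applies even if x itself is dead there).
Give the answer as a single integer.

Answer: 3

Working:
Block summaries:
  n0 def {f,n} use ∅
  n1 def {f,h} use {f}
  n2 def {n} use {n}
  n3 def {g,h} use {h}
  n4 def {g} use {h}
  n5 def {g,n} use {g}
  n6 def {g} use ∅
  n7 def {n} use {n}
  n8 def {h} use ∅
  n9 def {h,n} use ∅

Liveness:
  n0 li=∅ lo={f,n}
  n1 li={f,n} lo={f,h,n}
  n2 li={f,n} lo={f,n}
  n3 li={h,n} lo={g,h,n}
  n4 li={h,n} lo={n}
  n5 li={g} lo={n}
  n6 li={n} lo={n}
  n7 li={n} lo=∅
  n8 li=∅ lo=∅
  n9 li=∅ lo=∅

Interference:
  f↔{h,n}
  g↔{h,n}
  h↔{f,g,n}
  n↔{f,g,h}

Registers:
  clique {f,h,n} ⇒ need ≥ 3
  assign f→r2 g→r2 h→r0 n→r1 — no edge inside a register ⇒ χ ≤ 3
  χ = 3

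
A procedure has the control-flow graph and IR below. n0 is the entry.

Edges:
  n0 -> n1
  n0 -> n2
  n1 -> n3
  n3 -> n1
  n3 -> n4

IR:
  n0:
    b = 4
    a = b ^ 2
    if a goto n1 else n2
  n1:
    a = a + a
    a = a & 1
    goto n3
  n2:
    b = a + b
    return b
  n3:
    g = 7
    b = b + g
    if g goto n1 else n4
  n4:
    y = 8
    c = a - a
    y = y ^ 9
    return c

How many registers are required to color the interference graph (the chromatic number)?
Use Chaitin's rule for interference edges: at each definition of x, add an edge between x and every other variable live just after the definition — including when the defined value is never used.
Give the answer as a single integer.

Per-block:
  n0: def={a,b} ue=∅
  n1: def={a} ue={a}
  n2: def={b} ue={a,b}
  n3: def={b,g} ue={b}
  n4: def={c,y} ue={a}

Backward fixpoint:
  live n0: ∅→{a,b}
  live n1: {a,b}→{a,b}
  live n2: {a,b}→∅
  live n3: {a,b}→{a,b}
  live n4: {a}→∅

Conflict graph:
  a: {b,g,y}
  b: {a,g}
  c: {y}
  g: {a,b}
  y: {a,c}

Chromatic number:
  lower bound: {a,b,g} mutually conflict ⇒ χ ≥ 3
  3-colouring: c0={a,c}  c1={b,y}  c2={g}
  χ = 3

Answer: 3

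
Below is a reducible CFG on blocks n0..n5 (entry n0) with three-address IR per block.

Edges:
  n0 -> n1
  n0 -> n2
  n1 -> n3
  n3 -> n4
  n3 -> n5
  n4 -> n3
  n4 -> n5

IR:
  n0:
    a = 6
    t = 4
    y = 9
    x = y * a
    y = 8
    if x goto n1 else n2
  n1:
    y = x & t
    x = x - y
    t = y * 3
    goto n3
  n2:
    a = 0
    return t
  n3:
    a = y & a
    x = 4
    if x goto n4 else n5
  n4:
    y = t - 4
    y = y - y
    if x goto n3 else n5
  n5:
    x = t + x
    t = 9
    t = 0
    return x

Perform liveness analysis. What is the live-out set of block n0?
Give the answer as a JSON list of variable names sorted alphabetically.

Per-block:
  n0 def {a,t,x,y} use ∅
  n1 def {t,x,y} use {t,x}
  n2 def {a} use {t}
  n3 def {a,x} use {a,y}
  n4 def {y} use {t,x}
  n5 def {t,x} use {t,x}

Liveness:
  n0: in=∅ out={a,t,x}
  n1: in={a,t,x} out={a,t,y}
  n2: in={t} out=∅
  n3: in={a,t,y} out={a,t,x}
  n4: in={a,t,x} out={a,t,x,y}
  n5: in={t,x} out=∅

live-out(n0) = ["a", "t", "x"]

Answer: ["a", "t", "x"]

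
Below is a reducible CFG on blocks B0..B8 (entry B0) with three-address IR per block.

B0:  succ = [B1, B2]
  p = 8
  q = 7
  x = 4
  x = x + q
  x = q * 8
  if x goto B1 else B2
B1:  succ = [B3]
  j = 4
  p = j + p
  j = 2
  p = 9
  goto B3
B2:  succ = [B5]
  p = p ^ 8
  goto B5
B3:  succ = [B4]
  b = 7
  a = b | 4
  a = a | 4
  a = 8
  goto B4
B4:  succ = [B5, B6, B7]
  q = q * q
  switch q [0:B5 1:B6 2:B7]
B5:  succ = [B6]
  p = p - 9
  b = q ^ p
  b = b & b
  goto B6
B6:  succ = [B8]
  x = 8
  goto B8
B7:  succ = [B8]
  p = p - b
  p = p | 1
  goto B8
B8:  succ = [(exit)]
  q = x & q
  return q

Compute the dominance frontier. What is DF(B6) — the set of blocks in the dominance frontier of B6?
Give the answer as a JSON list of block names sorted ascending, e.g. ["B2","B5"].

Answer: ["B8"]

Working:
idom tree: B1←B0 B2←B0 B3←B1 B4←B3 B5←B0 B6←B0 B7←B4 B8←B0
Dom∩ at merges:
  B5: preds {B2,B4}: {B0,B2} ∩ {B0,B1,B3,B4} = {B0}; idom=B0
  B6: preds {B4,B5}: {B0,B1,B3,B4} ∩ {B0,B5} = {B0}; idom=B0
  B8: preds {B6,B7}: {B0,B6} ∩ {B0,B1,B3,B4,B7} = {B0}; idom=B0

DF derivation:
  B5←B2: walk B2 to B0
  B5←B4: walk B4→B3→B1 to B0
  B6←B4: walk B4→B3→B1 to B0
  B6←B5: walk B5 to B0
  B8←B6: walk B6 to B0
  B8←B7: walk B7→B4→B3→B1 to B0
  B0 → ∅
  B1 → {B5,B6,B8}
  B2 → {B5}
  B3 → {B5,B6,B8}
  B4 → {B5,B6,B8}
  B5 → {B6}
  B6 → {B8}
  B7 → {B8}
  B8 → ∅

DF(B6) = ["B8"]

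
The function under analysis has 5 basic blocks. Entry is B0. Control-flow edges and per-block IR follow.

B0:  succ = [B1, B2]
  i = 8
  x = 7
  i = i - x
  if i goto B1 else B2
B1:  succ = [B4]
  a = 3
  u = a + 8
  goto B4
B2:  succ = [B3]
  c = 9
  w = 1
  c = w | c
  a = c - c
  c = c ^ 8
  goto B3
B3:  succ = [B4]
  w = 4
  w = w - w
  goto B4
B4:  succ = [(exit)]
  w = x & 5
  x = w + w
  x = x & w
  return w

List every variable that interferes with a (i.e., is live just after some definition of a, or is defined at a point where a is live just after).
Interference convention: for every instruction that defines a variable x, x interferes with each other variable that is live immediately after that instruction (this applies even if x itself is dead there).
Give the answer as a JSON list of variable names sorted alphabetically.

Per-block:
  B0: {i,x} / ∅
  B1: {a,u} / ∅
  B2: {a,c,w} / ∅
  B3: {w} / ∅
  B4: {w,x} / {x}

Live sets:
  B0 li=∅ lo={x}
  B1 li={x} lo={x}
  B2 li={x} lo={x}
  B3 li={x} lo={x}
  B4 li={x} lo=∅

Interfere edges:
  a↔{c,x}
  c↔{a,w,x}
  i↔{x}
  u↔{x}
  w↔{c,x}
  x↔{a,c,i,u,w}

N(a) = ["c", "x"]

Answer: ["c", "x"]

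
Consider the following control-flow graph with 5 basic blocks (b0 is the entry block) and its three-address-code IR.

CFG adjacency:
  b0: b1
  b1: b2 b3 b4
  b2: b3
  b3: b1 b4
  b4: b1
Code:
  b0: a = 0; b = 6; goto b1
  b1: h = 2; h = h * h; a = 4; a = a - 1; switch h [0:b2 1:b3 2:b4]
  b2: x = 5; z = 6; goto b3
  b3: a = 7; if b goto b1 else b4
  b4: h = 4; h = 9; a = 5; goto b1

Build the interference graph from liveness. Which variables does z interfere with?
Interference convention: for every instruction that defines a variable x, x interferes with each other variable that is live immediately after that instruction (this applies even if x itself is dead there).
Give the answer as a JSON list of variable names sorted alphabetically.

Per-block:
  b0: {a,b} / ∅
  b1: {a,h} / ∅
  b2: {x,z} / ∅
  b3: {a} / {b}
  b4: {a,h} / ∅

Backward fixpoint:
  live b0: ∅→{b}
  live b1: {b}→{b}
  live b2: {b}→{b}
  live b3: {b}→{b}
  live b4: {b}→{b}

Interfere edges:
  a — {b,h}
  b — {a,h,x,z}
  h — {a,b}
  x — {b}
  z — {b}

N(z) = ["b"]

Answer: ["b"]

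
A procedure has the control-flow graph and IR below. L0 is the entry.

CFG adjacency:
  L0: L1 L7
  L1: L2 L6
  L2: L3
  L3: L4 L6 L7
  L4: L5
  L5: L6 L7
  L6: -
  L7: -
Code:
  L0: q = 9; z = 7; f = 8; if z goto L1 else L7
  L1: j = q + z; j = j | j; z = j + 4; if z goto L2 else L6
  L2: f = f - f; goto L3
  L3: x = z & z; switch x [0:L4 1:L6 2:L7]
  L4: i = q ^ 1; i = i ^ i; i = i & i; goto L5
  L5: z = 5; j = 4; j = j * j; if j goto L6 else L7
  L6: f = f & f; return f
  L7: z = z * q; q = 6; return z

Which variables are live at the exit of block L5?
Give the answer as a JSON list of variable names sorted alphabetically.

Block summaries:
  L0: {f,q,z} / ∅
  L1: {j,z} / {q,z}
  L2: {f} / {f}
  L3: {x} / {z}
  L4: {i} / {q}
  L5: {j,z} / ∅
  L6: {f} / {f}
  L7: {q,z} / {q,z}

Live sets:
  live L0: ∅→{f,q,z}
  live L1: {f,q,z}→{f,q,z}
  live L2: {f,q,z}→{f,q,z}
  live L3: {f,q,z}→{f,q,z}
  live L4: {f,q}→{f,q}
  live L5: {f,q}→{f,q,z}
  live L6: {f}→∅
  live L7: {q,z}→∅

live-out(L5) = ["f", "q", "z"]

Answer: ["f", "q", "z"]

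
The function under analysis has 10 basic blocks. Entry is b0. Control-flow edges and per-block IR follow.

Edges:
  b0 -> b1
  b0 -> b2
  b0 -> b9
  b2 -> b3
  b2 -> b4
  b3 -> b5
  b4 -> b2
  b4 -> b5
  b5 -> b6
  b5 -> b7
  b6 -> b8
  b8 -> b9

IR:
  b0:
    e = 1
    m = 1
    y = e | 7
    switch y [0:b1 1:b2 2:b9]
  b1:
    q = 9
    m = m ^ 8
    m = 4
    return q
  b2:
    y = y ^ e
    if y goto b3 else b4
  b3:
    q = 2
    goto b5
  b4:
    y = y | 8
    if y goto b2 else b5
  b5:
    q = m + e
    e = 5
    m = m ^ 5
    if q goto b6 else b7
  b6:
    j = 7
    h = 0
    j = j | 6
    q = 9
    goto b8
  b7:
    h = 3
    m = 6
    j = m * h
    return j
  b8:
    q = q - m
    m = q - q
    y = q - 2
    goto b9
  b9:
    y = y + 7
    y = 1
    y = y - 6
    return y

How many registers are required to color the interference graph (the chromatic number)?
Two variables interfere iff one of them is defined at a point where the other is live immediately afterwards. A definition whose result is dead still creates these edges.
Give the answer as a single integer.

Answer: 3

Working:
Block summaries:
  b0: def={e,m,y} ue=∅
  b1: def={m,q} ue={m}
  b2: def={y} ue={e,y}
  b3: def={q} ue=∅
  b4: def={y} ue={y}
  b5: def={e,m,q} ue={e,m}
  b6: def={h,j,q} ue=∅
  b7: def={h,j,m} ue=∅
  b8: def={m,q,y} ue={m,q}
  b9: def={y} ue={y}

Live sets:
  b0 li=∅ lo={e,m,y}
  b1 li={m} lo=∅
  b2 li={e,m,y} lo={e,m,y}
  b3 li={e,m} lo={e,m}
  b4 li={e,m,y} lo={e,m,y}
  b5 li={e,m} lo={m}
  b6 li={m} lo={m,q}
  b7 li=∅ lo=∅
  b8 li={m,q} lo={y}
  b9 li={y} lo=∅

Conflict graph:
  e — {m,q,y}
  h — {j,m}
  j — {h,m}
  m — {e,h,j,q,y}
  q — {e,m}
  y — {e,m}

Registers:
  {e,m,q} pairwise interfere (3-clique) ⇒ χ ≥ 3
  assign e→r1 h→r1 j→r2 m→r0 q→r2 y→r2 — no edge inside a register ⇒ χ ≤ 3
  χ = 3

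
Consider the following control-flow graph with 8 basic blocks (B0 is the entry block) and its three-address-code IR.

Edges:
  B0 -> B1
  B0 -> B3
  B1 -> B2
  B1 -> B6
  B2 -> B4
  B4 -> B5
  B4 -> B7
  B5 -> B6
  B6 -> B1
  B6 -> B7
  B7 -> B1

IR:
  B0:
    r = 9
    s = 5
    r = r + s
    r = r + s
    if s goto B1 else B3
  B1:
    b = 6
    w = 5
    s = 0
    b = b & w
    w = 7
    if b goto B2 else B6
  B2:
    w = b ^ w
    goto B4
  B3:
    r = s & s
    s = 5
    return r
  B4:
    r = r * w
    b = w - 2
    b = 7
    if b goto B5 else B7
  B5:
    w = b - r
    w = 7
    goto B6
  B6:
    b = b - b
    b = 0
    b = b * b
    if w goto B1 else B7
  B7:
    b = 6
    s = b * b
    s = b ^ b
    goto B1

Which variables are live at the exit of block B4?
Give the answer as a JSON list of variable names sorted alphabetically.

Answer: ["b", "r"]

Analysis:
Per-block:
  B0 def {r,s} use ∅
  B1 def {b,s,w} use ∅
  B2 def {w} use {b,w}
  B3 def {r,s} use {s}
  B4 def {b,r} use {r,w}
  B5 def {w} use {b,r}
  B6 def {b} use {b,w}
  B7 def {b,s} use ∅

Backward fixpoint:
  B0 li=∅ lo={r,s}
  B1 li={r} lo={b,r,w}
  B2 li={b,r,w} lo={r,w}
  B3 li={s} lo=∅
  B4 li={r,w} lo={b,r}
  B5 li={b,r} lo={b,r,w}
  B6 li={b,r,w} lo={r}
  B7 li={r} lo={r}

live-out(B4) = ["b", "r"]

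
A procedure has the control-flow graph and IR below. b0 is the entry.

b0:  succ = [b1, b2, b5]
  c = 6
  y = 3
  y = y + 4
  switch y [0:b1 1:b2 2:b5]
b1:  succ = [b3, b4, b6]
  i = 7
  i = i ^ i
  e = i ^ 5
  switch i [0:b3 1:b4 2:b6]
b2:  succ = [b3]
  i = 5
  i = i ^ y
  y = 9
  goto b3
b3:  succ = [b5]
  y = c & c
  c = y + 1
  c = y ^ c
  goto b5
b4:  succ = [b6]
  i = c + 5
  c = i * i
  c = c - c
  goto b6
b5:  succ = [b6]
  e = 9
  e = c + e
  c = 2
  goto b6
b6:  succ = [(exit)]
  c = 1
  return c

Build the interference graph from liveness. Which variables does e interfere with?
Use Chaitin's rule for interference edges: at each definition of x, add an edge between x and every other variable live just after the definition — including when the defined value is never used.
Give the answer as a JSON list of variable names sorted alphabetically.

Answer: ["c", "i"]

Analysis:
def/use:
  b0: def={c,y} ue=∅
  b1: def={e,i} ue=∅
  b2: def={i,y} ue={y}
  b3: def={c,y} ue={c}
  b4: def={c,i} ue={c}
  b5: def={c,e} ue={c}
  b6: def={c} ue=∅

Backward fixpoint:
  live b0: ∅→{c,y}
  live b1: {c}→{c}
  live b2: {c,y}→{c}
  live b3: {c}→{c}
  live b4: {c}→∅
  live b5: {c}→∅
  live b6: ∅→∅

Interfere edges:
  c — {e,i,y}
  e — {c,i}
  i — {c,e,y}
  y — {c,i}

N(e) = ["c", "i"]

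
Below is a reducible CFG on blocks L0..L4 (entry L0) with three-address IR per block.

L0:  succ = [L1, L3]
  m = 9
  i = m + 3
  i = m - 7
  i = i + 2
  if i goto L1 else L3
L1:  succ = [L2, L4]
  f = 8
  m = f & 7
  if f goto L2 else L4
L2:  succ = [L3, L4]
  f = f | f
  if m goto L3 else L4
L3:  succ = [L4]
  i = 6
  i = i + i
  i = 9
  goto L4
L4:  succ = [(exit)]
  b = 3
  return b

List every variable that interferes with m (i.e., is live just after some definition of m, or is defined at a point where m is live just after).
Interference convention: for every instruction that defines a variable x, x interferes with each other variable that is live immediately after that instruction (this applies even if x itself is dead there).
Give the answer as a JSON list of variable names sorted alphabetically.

Per-block:
  L0: def={i,m} ue=∅
  L1: def={f,m} ue=∅
  L2: def={f} ue={f,m}
  L3: def={i} ue=∅
  L4: def={b} ue=∅

Liveness:
  L0: in=∅ out=∅
  L1: in=∅ out={f,m}
  L2: in={f,m} out=∅
  L3: in=∅ out=∅
  L4: in=∅ out=∅

Interfere edges:
  b: ∅
  f: {m}
  i: {m}
  m: {f,i}

N(m) = ["f", "i"]

Answer: ["f", "i"]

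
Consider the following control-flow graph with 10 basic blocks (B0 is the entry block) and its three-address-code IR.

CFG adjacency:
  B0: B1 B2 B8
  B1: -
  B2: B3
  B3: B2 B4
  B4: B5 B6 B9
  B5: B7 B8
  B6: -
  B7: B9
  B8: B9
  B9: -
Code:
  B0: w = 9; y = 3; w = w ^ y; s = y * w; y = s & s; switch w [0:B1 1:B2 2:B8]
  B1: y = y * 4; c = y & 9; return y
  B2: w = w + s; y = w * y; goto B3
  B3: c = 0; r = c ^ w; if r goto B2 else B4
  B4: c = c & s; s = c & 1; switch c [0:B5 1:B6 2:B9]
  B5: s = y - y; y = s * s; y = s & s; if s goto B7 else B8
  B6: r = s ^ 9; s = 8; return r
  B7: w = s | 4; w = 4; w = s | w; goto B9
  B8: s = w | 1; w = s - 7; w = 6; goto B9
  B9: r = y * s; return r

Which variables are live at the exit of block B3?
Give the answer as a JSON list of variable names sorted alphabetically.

Answer: ["c", "s", "w", "y"]

Working:
Block summaries:
  B0: {s,w,y} / ∅
  B1: {c,y} / {y}
  B2: {w,y} / {s,w,y}
  B3: {c,r} / {w}
  B4: {c,s} / {c,s}
  B5: {s,y} / {y}
  B6: {r,s} / {s}
  B7: {w} / {s}
  B8: {s,w} / {w}
  B9: {r} / {s,y}

Backward fixpoint:
  live B0: ∅→{s,w,y}
  live B1: {y}→∅
  live B2: {s,w,y}→{s,w,y}
  live B3: {s,w,y}→{c,s,w,y}
  live B4: {c,s,w,y}→{s,w,y}
  live B5: {w,y}→{s,w,y}
  live B6: {s}→∅
  live B7: {s,y}→{s,y}
  live B8: {w,y}→{s,y}
  live B9: {s,y}→∅

live-out(B3) = ["c", "s", "w", "y"]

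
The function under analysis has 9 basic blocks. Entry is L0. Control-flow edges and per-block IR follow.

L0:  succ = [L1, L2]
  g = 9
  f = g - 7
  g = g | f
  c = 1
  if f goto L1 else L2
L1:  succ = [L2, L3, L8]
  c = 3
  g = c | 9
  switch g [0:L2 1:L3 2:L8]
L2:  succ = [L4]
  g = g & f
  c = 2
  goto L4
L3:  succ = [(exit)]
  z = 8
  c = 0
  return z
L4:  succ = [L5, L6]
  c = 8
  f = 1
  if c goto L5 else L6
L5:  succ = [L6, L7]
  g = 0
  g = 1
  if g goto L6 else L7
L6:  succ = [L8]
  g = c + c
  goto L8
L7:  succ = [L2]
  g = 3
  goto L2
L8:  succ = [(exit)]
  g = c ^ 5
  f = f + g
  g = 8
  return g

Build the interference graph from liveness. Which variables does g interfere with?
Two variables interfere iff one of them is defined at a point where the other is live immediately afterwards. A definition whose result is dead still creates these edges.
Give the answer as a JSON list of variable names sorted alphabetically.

Answer: ["c", "f"]

Analysis:
Per-block:
  L0: def={c,f,g} ue=∅
  L1: def={c,g} ue=∅
  L2: def={c,g} ue={f,g}
  L3: def={c,z} ue=∅
  L4: def={c,f} ue=∅
  L5: def={g} ue=∅
  L6: def={g} ue={c}
  L7: def={g} ue=∅
  L8: def={f,g} ue={c,f}

Backward fixpoint:
  L0 li=∅ lo={f,g}
  L1 li={f} lo={c,f,g}
  L2 li={f,g} lo=∅
  L3 li=∅ lo=∅
  L4 li=∅ lo={c,f}
  L5 li={c,f} lo={c,f}
  L6 li={c,f} lo={c,f}
  L7 li={f} lo={f,g}
  L8 li={c,f} lo=∅

Interfere edges:
  c: {f,g,z}
  f: {c,g}
  g: {c,f}
  z: {c}

N(g) = ["c", "f"]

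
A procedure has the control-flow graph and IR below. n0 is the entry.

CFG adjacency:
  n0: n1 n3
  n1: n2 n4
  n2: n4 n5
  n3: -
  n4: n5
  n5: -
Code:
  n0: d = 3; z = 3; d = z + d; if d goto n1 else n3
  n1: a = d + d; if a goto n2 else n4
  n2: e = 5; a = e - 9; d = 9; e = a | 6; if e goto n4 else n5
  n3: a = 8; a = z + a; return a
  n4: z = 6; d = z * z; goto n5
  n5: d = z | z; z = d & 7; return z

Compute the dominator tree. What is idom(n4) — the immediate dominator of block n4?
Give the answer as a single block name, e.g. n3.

idom tree: n1←n0 n2←n1 n3←n0 n4←n1 n5←n1
Join-block Dom:
  n4: preds {n1,n2}: {n0,n1} ∩ {n0,n1,n2} = {n0,n1}; idom=n1
  n5: preds {n2,n4}: {n0,n1,n2} ∩ {n0,n1,n4} = {n0,n1}; idom=n1

idom(n4) = n1

Answer: n1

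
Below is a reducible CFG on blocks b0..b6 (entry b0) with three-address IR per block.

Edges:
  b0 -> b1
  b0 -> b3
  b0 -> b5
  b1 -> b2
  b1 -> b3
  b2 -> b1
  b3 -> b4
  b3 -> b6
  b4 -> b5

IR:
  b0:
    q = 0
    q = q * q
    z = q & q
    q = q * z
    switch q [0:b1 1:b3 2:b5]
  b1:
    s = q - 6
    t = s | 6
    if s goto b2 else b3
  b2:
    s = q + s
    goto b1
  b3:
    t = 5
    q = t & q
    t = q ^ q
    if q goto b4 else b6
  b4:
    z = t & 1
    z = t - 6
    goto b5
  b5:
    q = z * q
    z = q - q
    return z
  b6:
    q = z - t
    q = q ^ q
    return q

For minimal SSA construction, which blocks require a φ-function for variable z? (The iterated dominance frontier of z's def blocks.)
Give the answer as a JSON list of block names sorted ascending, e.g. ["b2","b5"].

idom tree: b1←b0 b2←b1 b3←b0 b4←b3 b5←b0 b6←b3
Dom∩ at merges:
  b1: preds {b0,b2}: {b0} ∩ {b0,b1,b2} = {b0}; idom=b0
  b3: preds {b0,b1}: {b0} ∩ {b0,b1} = {b0}; idom=b0
  b5: preds {b0,b4}: {b0} ∩ {b0,b3,b4} = {b0}; idom=b0

Frontier:
  join b1 pred b0: · stop@b0
  join b1 pred b2: b2→b1 stop@b0
  join b3 pred b0: · stop@b0
  join b3 pred b1: b1 stop@b0
  join b5 pred b0: · stop@b0
  join b5 pred b4: b4→b3 stop@b0
  b0: DF=∅
  b1: DF={b1,b3}
  b2: DF={b1}
  b3: DF={b5}
  b4: DF={b5}
  b5: DF=∅
  b6: DF=∅

φ for z: defs {b0,b4,b5}
  DF⁺ = {b5}

Answer: ["b5"]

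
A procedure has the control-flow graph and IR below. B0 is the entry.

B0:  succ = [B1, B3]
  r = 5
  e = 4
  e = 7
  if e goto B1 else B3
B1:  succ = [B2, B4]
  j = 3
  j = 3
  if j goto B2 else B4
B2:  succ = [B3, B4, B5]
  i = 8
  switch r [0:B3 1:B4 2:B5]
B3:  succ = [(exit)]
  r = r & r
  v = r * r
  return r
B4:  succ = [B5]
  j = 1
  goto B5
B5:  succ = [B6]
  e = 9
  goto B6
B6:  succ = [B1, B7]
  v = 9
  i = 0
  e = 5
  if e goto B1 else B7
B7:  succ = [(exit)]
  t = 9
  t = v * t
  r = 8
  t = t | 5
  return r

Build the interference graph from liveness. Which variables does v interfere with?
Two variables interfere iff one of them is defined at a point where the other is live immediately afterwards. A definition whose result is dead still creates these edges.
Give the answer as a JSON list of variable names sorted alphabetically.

def/use:
  B0: {e,r} / ∅
  B1: {j} / ∅
  B2: {i} / {r}
  B3: {r,v} / {r}
  B4: {j} / ∅
  B5: {e} / ∅
  B6: {e,i,v} / ∅
  B7: {r,t} / {v}

Backward fixpoint:
  live B0: ∅→{r}
  live B1: {r}→{r}
  live B2: {r}→{r}
  live B3: {r}→∅
  live B4: {r}→{r}
  live B5: {r}→{r}
  live B6: {r}→{r,v}
  live B7: {v}→∅

Interfere edges:
  e↔{r,v}
  i↔{r,v}
  j↔{r}
  r↔{e,i,j,t,v}
  t↔{r,v}
  v↔{e,i,r,t}

N(v) = ["e", "i", "r", "t"]

Answer: ["e", "i", "r", "t"]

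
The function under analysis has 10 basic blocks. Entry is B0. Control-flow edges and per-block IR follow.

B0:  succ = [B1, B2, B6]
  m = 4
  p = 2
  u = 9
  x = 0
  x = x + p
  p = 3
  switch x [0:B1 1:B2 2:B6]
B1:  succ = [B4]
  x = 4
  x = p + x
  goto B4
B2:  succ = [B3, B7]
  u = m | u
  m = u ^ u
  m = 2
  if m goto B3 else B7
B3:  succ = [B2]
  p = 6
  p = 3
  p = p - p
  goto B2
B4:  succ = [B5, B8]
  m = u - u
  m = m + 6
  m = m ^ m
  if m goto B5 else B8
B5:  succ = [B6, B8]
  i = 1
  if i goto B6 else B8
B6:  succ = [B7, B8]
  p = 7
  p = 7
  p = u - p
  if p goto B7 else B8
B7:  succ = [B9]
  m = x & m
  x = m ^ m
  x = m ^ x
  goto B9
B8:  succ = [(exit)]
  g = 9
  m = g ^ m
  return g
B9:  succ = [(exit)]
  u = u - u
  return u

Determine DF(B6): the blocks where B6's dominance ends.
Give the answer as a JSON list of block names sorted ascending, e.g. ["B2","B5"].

idom tree: B1←B0 B2←B0 B3←B2 B4←B1 B5←B4 B6←B0 B7←B0 B8←B0 B9←B7
Join-block Dom:
  B2: preds {B0,B3}: {B0} ∩ {B0,B2,B3} = {B0}; idom=B0
  B6: preds {B0,B5}: {B0} ∩ {B0,B1,B4,B5} = {B0}; idom=B0
  B7: preds {B2,B6}: {B0,B2} ∩ {B0,B6} = {B0}; idom=B0
  B8: preds {B4,B5,B6}: {B0,B1,B4} ∩ {B0,B1,B4,B5} ∩ {B0,B6} = {B0}; idom=B0

DF walk-up:
  B2←B0: walk · to B0
  B2←B3: walk B3→B2 to B0
  B6←B0: walk · to B0
  B6←B5: walk B5→B4→B1 to B0
  B7←B2: walk B2 to B0
  B7←B6: walk B6 to B0
  B8←B4: walk B4→B1 to B0
  B8←B5: walk B5→B4→B1 to B0
  B8←B6: walk B6 to B0
  B0: DF=∅
  B1: DF={B6,B8}
  B2: DF={B2,B7}
  B3: DF={B2}
  B4: DF={B6,B8}
  B5: DF={B6,B8}
  B6: DF={B7,B8}
  B7: DF=∅
  B8: DF=∅
  B9: DF=∅

DF(B6) = ["B7", "B8"]

Answer: ["B7", "B8"]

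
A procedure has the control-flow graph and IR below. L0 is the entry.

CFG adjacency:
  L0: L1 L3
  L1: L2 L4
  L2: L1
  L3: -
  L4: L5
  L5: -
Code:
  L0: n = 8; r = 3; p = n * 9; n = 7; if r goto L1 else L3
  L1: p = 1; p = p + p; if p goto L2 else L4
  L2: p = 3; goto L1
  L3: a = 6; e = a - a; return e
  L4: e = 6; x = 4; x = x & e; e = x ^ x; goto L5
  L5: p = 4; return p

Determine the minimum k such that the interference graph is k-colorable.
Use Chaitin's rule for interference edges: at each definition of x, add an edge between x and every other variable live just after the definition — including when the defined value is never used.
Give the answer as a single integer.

Per-block:
  L0: def={n,p,r} ue=∅
  L1: def={p} ue=∅
  L2: def={p} ue=∅
  L3: def={a,e} ue=∅
  L4: def={e,x} ue=∅
  L5: def={p} ue=∅

Live sets:
  L0 li=∅ lo=∅
  L1 li=∅ lo=∅
  L2 li=∅ lo=∅
  L3 li=∅ lo=∅
  L4 li=∅ lo=∅
  L5 li=∅ lo=∅

Interfere edges:
  a — ∅
  e — {x}
  n — {r}
  p — {r}
  r — {n,p}
  x — {e}

Registers:
  clique {e,x} ⇒ need ≥ 2
  assign a→R0 e→R0 n→R1 p→R1 r→R0 x→R1 — no edge inside a register ⇒ χ ≤ 2
  χ = 2

Answer: 2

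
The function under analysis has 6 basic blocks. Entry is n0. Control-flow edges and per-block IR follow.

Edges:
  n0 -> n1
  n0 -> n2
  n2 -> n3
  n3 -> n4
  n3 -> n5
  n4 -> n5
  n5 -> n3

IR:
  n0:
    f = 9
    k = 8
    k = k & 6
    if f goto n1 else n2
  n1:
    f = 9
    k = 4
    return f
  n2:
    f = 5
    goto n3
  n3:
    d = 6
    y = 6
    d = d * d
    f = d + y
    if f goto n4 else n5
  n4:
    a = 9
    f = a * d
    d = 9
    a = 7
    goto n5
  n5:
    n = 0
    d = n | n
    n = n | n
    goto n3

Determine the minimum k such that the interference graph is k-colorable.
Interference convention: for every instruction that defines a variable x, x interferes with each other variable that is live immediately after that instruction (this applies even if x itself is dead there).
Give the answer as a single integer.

Block summaries:
  n0: {f,k} / ∅
  n1: {f,k} / ∅
  n2: {f} / ∅
  n3: {d,f,y} / ∅
  n4: {a,d,f} / {d}
  n5: {d,n} / ∅

Live sets:
  live n0: ∅→∅
  live n1: ∅→∅
  live n2: ∅→∅
  live n3: ∅→{d}
  live n4: {d}→∅
  live n5: ∅→∅

Interference:
  a↔{d}
  d↔{a,f,n,y}
  f↔{d,k}
  k↔{f}
  n↔{d}
  y↔{d}

Colouring:
  clique {a,d} ⇒ need ≥ 2
  2-colouring: R0={d,k}  R1={a,f,n,y}
  χ = 2

Answer: 2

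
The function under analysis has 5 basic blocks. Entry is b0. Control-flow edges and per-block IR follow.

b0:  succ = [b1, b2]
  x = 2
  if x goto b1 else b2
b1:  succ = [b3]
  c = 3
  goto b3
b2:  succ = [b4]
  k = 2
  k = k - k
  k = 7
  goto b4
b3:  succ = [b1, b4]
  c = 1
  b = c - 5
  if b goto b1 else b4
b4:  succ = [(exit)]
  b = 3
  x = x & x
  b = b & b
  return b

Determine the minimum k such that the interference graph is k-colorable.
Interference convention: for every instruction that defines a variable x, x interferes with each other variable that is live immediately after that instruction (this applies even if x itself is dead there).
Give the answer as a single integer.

Block summaries:
  b0 def {x} use ∅
  b1 def {c} use ∅
  b2 def {k} use ∅
  b3 def {b,c} use ∅
  b4 def {b,x} use {x}

Backward fixpoint:
  b0 li=∅ lo={x}
  b1 li={x} lo={x}
  b2 li={x} lo={x}
  b3 li={x} lo={x}
  b4 li={x} lo=∅

Interfere edges:
  b↔{x}
  c↔{x}
  k↔{x}
  x↔{b,c,k}

Registers:
  {b,x} pairwise interfere (2-clique) ⇒ χ ≥ 2
  2-colouring: r0={x}  r1={b,c,k}
  χ = 2

Answer: 2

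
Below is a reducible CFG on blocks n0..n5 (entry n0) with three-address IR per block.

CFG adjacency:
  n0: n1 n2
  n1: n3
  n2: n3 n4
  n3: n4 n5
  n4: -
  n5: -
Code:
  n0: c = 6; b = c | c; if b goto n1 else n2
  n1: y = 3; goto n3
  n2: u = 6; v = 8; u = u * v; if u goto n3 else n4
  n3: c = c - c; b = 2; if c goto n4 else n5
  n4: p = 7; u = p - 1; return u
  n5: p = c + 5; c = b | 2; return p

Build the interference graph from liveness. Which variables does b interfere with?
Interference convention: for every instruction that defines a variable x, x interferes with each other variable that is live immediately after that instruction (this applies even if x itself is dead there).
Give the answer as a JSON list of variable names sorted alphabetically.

def/use:
  n0: def={b,c} ue=∅
  n1: def={y} ue=∅
  n2: def={u,v} ue=∅
  n3: def={b,c} ue={c}
  n4: def={p,u} ue=∅
  n5: def={c,p} ue={b,c}

Live sets:
  n0 li=∅ lo={c}
  n1 li={c} lo={c}
  n2 li={c} lo={c}
  n3 li={c} lo={b,c}
  n4 li=∅ lo=∅
  n5 li={b,c} lo=∅

Conflict graph:
  b — {c,p}
  c — {b,p,u,v,y}
  p — {b,c}
  u — {c,v}
  v — {c,u}
  y — {c}

N(b) = ["c", "p"]

Answer: ["c", "p"]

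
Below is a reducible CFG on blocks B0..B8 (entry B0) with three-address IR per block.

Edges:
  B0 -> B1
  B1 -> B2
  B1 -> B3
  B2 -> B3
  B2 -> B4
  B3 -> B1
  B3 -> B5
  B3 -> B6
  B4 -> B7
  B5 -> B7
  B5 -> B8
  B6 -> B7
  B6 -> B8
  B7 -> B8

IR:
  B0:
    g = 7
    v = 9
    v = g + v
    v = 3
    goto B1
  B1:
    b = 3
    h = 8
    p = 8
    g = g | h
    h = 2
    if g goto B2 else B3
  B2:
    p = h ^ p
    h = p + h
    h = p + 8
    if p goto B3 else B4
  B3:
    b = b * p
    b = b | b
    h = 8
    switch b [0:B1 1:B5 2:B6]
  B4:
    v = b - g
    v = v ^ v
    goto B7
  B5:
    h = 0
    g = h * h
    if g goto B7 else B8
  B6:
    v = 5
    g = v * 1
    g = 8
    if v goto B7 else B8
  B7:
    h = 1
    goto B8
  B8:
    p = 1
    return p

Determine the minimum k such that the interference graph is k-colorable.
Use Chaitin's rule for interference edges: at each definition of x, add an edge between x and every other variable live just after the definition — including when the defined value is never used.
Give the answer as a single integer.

Answer: 4

Derivation:
Per-block:
  B0 def {g,v} use ∅
  B1 def {b,g,h,p} use {g}
  B2 def {h,p} use {h,p}
  B3 def {b,h} use {b,p}
  B4 def {v} use {b,g}
  B5 def {g,h} use ∅
  B6 def {g,v} use ∅
  B7 def {h} use ∅
  B8 def {p} use ∅

Backward fixpoint:
  live B0: ∅→{g}
  live B1: {g}→{b,g,h,p}
  live B2: {b,g,h,p}→{b,g,p}
  live B3: {b,g,p}→{g}
  live B4: {b,g}→∅
  live B5: ∅→∅
  live B6: ∅→∅
  live B7: ∅→∅
  live B8: ∅→∅

Interfere edges:
  b↔{g,h,p}
  g↔{b,h,p,v}
  h↔{b,g,p}
  p↔{b,g,h}
  v↔{g}

Chromatic number:
  {b,g,h,p} pairwise interfere (4-clique) ⇒ χ ≥ 4
  4-colouring: r0={g}  r1={b,v}  r2={h}  r3={p}
  χ = 4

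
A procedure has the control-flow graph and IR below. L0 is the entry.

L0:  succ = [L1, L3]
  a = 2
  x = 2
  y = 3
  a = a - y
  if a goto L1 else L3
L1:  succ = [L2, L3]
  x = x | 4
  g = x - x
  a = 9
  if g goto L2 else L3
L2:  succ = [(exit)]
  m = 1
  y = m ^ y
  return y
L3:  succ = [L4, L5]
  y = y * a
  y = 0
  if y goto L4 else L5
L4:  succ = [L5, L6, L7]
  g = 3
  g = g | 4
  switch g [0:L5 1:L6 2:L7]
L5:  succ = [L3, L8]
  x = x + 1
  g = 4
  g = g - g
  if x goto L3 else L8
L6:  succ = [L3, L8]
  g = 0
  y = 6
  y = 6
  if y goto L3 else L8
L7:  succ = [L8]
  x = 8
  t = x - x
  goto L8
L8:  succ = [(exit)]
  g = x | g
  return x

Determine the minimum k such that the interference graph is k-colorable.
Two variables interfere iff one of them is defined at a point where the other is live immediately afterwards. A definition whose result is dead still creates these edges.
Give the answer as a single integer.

Per-block:
  L0: {a,x,y} / ∅
  L1: {a,g,x} / {x}
  L2: {m,y} / {y}
  L3: {y} / {a,y}
  L4: {g} / ∅
  L5: {g,x} / {x}
  L6: {g,y} / ∅
  L7: {t,x} / ∅
  L8: {g} / {g,x}

Liveness:
  L0 li=∅ lo={a,x,y}
  L1 li={x,y} lo={a,x,y}
  L2 li={y} lo=∅
  L3 li={a,x,y} lo={a,x,y}
  L4 li={a,x,y} lo={a,g,x,y}
  L5 li={a,x,y} lo={a,g,x,y}
  L6 li={a,x} lo={a,g,x,y}
  L7 li={g} lo={g,x}
  L8 li={g,x} lo=∅

Conflict graph:
  a↔{g,x,y}
  g↔{a,t,x,y}
  m↔{y}
  t↔{g,x}
  x↔{a,g,t,y}
  y↔{a,g,m,x}

Registers:
  clique {a,g,x,y} ⇒ need ≥ 4
  4-colouring: r0={g,m}  r1={x}  r2={t,y}  r3={a}
  χ = 4

Answer: 4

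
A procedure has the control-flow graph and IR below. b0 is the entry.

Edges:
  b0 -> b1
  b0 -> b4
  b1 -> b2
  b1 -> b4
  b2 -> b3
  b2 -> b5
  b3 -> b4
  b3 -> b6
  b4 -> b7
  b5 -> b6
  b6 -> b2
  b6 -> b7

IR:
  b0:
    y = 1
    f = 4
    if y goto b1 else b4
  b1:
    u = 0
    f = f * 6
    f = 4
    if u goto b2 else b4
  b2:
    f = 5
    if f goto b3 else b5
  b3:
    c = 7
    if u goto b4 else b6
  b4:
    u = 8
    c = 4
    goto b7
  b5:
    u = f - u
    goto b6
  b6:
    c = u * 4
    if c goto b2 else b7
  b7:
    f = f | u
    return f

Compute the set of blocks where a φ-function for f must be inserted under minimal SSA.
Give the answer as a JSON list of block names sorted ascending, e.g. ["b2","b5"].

Answer: ["b2", "b4", "b7"]

Analysis:
idom tree: b1←b0 b2←b1 b3←b2 b4←b0 b5←b2 b6←b2 b7←b0
Join-block Dom:
  b2: preds {b1,b6}: {b0,b1} ∩ {b0,b1,b2,b6} = {b0,b1}; idom=b1
  b4: preds {b0,b1,b3}: {b0} ∩ {b0,b1} ∩ {b0,b1,b2,b3} = {b0}; idom=b0
  b6: preds {b3,b5}: {b0,b1,b2,b3} ∩ {b0,b1,b2,b5} = {b0,b1,b2}; idom=b2
  b7: preds {b4,b6}: {b0,b4} ∩ {b0,b1,b2,b6} = {b0}; idom=b0

Frontier:
  join b2 pred b1: · stop@b1
  join b2 pred b6: b6→b2 stop@b1
  join b4 pred b0: · stop@b0
  join b4 pred b1: b1 stop@b0
  join b4 pred b3: b3→b2→b1 stop@b0
  join b6 pred b3: b3 stop@b2
  join b6 pred b5: b5 stop@b2
  join b7 pred b4: b4 stop@b0
  join b7 pred b6: b6→b2→b1 stop@b0
  DF(b0)=∅
  DF(b1)={b4,b7}
  DF(b2)={b2,b4,b7}
  DF(b3)={b4,b6}
  DF(b4)={b7}
  DF(b5)={b6}
  DF(b6)={b2,b7}
  DF(b7)=∅

φ for f: defs {b0,b1,b2,b7}
  DF⁺ = {b2,b4,b7}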